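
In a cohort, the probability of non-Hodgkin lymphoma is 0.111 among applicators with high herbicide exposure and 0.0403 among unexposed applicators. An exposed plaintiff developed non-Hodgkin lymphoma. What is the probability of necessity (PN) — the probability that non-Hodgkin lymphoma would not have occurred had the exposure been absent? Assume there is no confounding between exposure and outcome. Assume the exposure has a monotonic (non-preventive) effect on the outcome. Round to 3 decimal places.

PN ≈ 0.637

Let p₁ = 0.111, p₀ = 0.0403.
Under exogeneity and monotonicity, PN = (p₁ − p₀) / p₁.
PN = (0.111 − 0.0403) / 0.111 = 0.0707 / 0.111 ≈ 0.6369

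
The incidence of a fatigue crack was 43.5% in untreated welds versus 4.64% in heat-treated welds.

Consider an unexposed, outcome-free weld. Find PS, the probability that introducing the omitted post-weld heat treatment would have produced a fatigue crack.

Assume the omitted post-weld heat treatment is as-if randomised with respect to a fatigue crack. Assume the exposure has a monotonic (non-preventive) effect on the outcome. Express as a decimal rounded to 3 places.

p₁ = 0.435, p₀ = 0.0464.
Under exogeneity and monotonicity, PS = (p₁ − p₀) / (1 − p₀).
PS = (0.435 − 0.0464) / (1 − 0.0464) = 0.3886 / 0.9536 ≈ 0.4075

PS ≈ 0.408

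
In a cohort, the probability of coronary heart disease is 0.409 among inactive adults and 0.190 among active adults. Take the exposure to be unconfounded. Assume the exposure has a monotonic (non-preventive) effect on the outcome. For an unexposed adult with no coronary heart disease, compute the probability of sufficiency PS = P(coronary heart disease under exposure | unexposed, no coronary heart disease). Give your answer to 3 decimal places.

PS ≈ 0.270

Let p₁ = 0.409, p₀ = 0.19.
Under exogeneity and monotonicity, PS = (p₁ − p₀) / (1 − p₀).
PS = (0.409 − 0.19) / (1 − 0.19) = 0.219 / 0.81 ≈ 0.2704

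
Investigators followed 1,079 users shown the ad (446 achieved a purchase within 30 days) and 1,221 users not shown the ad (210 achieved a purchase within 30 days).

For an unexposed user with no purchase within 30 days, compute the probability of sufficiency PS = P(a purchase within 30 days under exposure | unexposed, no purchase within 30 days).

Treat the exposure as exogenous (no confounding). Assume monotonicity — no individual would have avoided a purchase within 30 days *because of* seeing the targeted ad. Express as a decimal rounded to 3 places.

p₁ = P(outcome | exposed) = 446/1079 = 0.41335
p₀ = P(outcome | unexposed) = 210/1221 = 0.17199
Under exogeneity and monotonicity, PS = (p₁ − p₀) / (1 − p₀).
PS = (0.41335 − 0.17199) / (1 − 0.17199) = 0.24136 / 0.82801 ≈ 0.2915

PS ≈ 0.291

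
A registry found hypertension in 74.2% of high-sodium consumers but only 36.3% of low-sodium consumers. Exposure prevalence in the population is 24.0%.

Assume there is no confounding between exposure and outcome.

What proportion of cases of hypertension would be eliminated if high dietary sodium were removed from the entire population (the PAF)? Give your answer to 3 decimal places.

PAF ≈ 0.200

p₁ = 0.742, p₀ = 0.363.
Overall risk P(Y=1) = π·p₁ + (1−π)·p₀ = 0.24×0.742 + 0.76×0.363 = 0.45396.
Under exogeneity, PAF = [P(Y=1) − p₀] / P(Y=1).
PAF = (0.45396 − 0.363) / 0.45396 ≈ 0.2004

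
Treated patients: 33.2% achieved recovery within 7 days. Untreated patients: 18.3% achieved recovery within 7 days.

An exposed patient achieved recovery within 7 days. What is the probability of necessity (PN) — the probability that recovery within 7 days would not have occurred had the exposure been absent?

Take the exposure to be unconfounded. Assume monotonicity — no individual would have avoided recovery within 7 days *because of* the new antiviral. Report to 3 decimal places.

PN ≈ 0.449

p₁ = 0.332, p₀ = 0.183.
Under exogeneity and monotonicity, PN = (p₁ − p₀) / p₁.
PN = (0.332 − 0.183) / 0.332 = 0.149 / 0.332 ≈ 0.4488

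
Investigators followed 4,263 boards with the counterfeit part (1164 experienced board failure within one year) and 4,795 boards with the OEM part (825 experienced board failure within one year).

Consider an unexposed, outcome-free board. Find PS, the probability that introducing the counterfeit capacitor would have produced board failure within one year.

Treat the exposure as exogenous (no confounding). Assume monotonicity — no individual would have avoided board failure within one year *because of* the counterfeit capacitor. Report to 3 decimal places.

p₁ = P(outcome | exposed) = 1164/4263 = 0.27305
p₀ = P(outcome | unexposed) = 825/4795 = 0.17205
Under exogeneity and monotonicity, PS = (p₁ − p₀) / (1 − p₀).
PS = (0.27305 − 0.17205) / (1 − 0.17205) = 0.10099 / 0.82795 ≈ 0.1220

PS ≈ 0.122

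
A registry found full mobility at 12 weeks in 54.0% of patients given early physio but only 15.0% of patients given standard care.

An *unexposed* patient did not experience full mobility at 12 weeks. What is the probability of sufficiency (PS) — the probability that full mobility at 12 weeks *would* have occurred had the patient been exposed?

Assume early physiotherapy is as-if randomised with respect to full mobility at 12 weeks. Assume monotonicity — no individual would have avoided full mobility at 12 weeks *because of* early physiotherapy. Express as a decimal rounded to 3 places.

PS ≈ 0.459

p₁ = 0.54, p₀ = 0.15.
Under exogeneity and monotonicity, PS = (p₁ − p₀) / (1 − p₀).
PS = (0.54 − 0.15) / (1 − 0.15) = 0.39 / 0.85 ≈ 0.4588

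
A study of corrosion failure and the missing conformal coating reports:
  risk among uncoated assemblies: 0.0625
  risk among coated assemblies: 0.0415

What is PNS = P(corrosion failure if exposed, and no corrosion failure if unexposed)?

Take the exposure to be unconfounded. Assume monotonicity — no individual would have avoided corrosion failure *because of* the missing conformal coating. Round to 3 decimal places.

PNS ≈ 0.021

Let p₁ = 0.0625, p₀ = 0.0415.
Under exogeneity and monotonicity, PNS = p₁ − p₀.
PNS = 0.0625 − 0.0415 = 0.021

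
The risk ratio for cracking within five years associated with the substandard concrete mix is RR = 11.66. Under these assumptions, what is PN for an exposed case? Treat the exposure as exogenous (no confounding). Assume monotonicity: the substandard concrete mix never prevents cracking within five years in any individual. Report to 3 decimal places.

Under exogeneity and monotonicity, PN = (RR − 1) / RR = 1 − 1/RR.
PN = (11.66 − 1) / 11.66 = 10.66 / 11.66 ≈ 0.9142

PN ≈ 0.914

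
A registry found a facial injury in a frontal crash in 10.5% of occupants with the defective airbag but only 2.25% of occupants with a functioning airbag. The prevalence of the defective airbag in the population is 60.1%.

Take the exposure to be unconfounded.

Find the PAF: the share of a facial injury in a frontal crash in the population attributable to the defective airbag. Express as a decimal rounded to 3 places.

PAF ≈ 0.688

p₁ = 0.105, p₀ = 0.0225.
Overall risk P(Y=1) = π·p₁ + (1−π)·p₀ = 0.601×0.105 + 0.399×0.0225 = 0.072082.
Under exogeneity, PAF = [P(Y=1) − p₀] / P(Y=1).
PAF = (0.072082 − 0.0225) / 0.072082 ≈ 0.6879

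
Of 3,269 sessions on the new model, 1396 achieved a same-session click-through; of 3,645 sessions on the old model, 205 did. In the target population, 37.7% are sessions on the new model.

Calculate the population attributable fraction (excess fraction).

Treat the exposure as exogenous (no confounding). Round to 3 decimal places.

PAF ≈ 0.713

p₁ = P(outcome | exposed) = 1396/3269 = 0.42704
p₀ = P(outcome | unexposed) = 205/3645 = 0.056241
Overall risk P(Y=1) = π·p₁ + (1−π)·p₀ = 0.377×0.42704 + 0.623×0.056241 = 0.19603.
Under exogeneity, PAF = [P(Y=1) − p₀] / P(Y=1).
PAF = (0.19603 − 0.056241) / 0.19603 ≈ 0.7131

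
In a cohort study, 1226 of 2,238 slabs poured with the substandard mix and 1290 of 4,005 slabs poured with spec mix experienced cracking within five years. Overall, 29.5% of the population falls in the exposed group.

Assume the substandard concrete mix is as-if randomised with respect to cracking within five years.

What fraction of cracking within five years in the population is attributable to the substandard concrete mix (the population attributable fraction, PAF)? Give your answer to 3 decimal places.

p₁ = P(outcome | exposed) = 1226/2238 = 0.54781
p₀ = P(outcome | unexposed) = 1290/4005 = 0.3221
Overall risk P(Y=1) = π·p₁ + (1−π)·p₀ = 0.295×0.54781 + 0.705×0.3221 = 0.38868.
Under exogeneity, PAF = [P(Y=1) − p₀] / P(Y=1).
PAF = (0.38868 − 0.3221) / 0.38868 ≈ 0.1713

PAF ≈ 0.171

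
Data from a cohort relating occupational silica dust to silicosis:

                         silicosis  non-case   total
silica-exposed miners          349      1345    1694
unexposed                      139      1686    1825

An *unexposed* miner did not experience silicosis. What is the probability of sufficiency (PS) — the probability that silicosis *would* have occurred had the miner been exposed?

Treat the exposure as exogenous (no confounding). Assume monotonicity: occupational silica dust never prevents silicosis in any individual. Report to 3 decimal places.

p₁ = P(outcome | exposed) = 349/1694 = 0.20602
p₀ = P(outcome | unexposed) = 139/1825 = 0.076164
Under exogeneity and monotonicity, PS = (p₁ − p₀)/(1 − p₀).
PS = (0.20602 − 0.076164) / 0.92384 ≈ 0.1406

PS ≈ 0.141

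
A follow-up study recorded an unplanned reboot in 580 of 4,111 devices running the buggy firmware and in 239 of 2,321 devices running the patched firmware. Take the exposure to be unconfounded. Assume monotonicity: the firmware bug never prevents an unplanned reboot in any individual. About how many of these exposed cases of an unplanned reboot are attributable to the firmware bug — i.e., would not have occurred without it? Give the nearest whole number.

about 157 cases

p₁ = P(outcome | exposed) = 580/4111 = 0.14108
p₀ = P(outcome | unexposed) = 239/2321 = 0.10297
PN = (p₁ − p₀)/p₁ = (0.14108 − 0.10297) / 0.14108 ≈ 0.27014.
Attributable cases ≈ PN × (exposed cases) = 0.27014 × 580 ≈ 156.68.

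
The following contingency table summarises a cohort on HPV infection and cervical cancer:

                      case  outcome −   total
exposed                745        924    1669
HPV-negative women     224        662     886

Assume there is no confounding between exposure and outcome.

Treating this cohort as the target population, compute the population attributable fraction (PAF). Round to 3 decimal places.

PAF ≈ 0.333

p₁ = P(outcome | exposed) = 745/1669 = 0.44638
p₀ = P(outcome | unexposed) = 224/886 = 0.25282
Exposure prevalence π = 1669/2555 = 0.65323; overall risk P(Y=1) = 0.37926.
Under exogeneity, PAF = [P(Y=1) − p₀]/P(Y=1).
PAF = (0.37926 − 0.25282) / 0.37926 ≈ 0.3334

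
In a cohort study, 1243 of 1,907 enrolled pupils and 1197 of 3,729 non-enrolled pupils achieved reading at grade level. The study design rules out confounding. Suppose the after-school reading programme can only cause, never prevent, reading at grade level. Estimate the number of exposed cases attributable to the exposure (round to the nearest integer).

about 631 cases

p₁ = P(outcome | exposed) = 1243/1907 = 0.65181
p₀ = P(outcome | unexposed) = 1197/3729 = 0.321
PN = (p₁ − p₀)/p₁ = (0.65181 − 0.321) / 0.65181 ≈ 0.50753.
Attributable cases ≈ PN × (exposed cases) = 0.50753 × 1243 ≈ 630.86.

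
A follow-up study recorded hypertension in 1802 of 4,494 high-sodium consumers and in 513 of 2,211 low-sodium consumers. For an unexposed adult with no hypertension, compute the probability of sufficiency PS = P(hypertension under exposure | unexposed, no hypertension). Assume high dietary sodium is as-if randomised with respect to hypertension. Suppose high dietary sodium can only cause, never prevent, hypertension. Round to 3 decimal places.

p₁ = P(outcome | exposed) = 1802/4494 = 0.40098
p₀ = P(outcome | unexposed) = 513/2211 = 0.23202
Under exogeneity and monotonicity, PS = (p₁ − p₀) / (1 − p₀).
PS = (0.40098 − 0.23202) / (1 − 0.23202) = 0.16896 / 0.76798 ≈ 0.2200

PS ≈ 0.220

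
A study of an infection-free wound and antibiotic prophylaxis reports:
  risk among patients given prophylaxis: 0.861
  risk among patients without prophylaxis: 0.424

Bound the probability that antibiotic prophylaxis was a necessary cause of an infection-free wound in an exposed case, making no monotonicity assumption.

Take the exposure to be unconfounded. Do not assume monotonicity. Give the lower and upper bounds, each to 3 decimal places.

0.508 ≤ PN ≤ 0.669

Let p₁ = 0.861, p₀ = 0.424.
Under exogeneity alone the bounds on PN are max{0,(p₁−p₀)/p₁} ≤ PN ≤ min{1,(1−p₀)/p₁}.
  lower = (p₁ − p₀)/p₁ = 0.437 / 0.861 ≈ 0.5075
  upper = min{1, (1 − p₀)/p₁} = 0.576 / 0.861 ≈ 0.6690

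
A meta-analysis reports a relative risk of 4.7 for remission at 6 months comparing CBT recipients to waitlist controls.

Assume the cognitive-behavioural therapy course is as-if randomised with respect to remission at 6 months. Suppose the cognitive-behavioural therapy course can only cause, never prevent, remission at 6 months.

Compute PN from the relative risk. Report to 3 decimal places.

PN ≈ 0.787

Under exogeneity and monotonicity, PN = (RR − 1) / RR = 1 − 1/RR.
PN = (4.7 − 1) / 4.7 = 3.7 / 4.7 ≈ 0.7872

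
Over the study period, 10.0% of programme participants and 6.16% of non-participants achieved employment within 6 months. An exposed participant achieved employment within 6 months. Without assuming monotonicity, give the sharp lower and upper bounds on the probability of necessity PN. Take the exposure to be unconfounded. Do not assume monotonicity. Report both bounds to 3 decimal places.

p₁ = 0.1, p₀ = 0.0616.
Under exogeneity alone the bounds on PN are max{0,(p₁−p₀)/p₁} ≤ PN ≤ min{1,(1−p₀)/p₁}.
  lower = (p₁ − p₀)/p₁ = 0.0384 / 0.1 ≈ 0.3840
  upper = min{1, (1 − p₀)/p₁} = 0.9384 / 0.1 ≈ 9.3840 → capped at 1

0.384 ≤ PN ≤ 1.000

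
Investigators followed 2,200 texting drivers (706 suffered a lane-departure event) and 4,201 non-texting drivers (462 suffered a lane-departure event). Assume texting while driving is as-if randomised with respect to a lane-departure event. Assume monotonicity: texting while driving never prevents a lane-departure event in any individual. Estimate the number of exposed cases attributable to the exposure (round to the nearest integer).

about 464 cases

p₁ = P(outcome | exposed) = 706/2200 = 0.32091
p₀ = P(outcome | unexposed) = 462/4201 = 0.10997
PN = (p₁ − p₀)/p₁ = (0.32091 − 0.10997) / 0.32091 ≈ 0.65731.
Attributable cases ≈ PN × (exposed cases) = 0.65731 × 706 ≈ 464.06.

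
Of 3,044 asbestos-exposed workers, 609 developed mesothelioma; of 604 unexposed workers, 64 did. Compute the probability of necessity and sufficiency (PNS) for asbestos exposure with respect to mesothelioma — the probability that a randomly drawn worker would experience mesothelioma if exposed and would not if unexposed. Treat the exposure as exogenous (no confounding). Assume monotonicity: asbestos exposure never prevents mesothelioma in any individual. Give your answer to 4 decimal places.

p₁ = P(outcome | exposed) = 609/3044 = 0.20007
p₀ = P(outcome | unexposed) = 64/604 = 0.10596
Under exogeneity and monotonicity, PNS = p₁ − p₀.
PNS = 0.20007 − 0.10596 = 0.094105

PNS ≈ 0.0941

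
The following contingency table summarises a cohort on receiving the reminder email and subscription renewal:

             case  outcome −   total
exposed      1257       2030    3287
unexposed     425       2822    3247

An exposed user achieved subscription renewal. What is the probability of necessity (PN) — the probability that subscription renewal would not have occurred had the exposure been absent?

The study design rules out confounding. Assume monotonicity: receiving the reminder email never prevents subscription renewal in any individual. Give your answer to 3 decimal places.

p₁ = P(outcome | exposed) = 1257/3287 = 0.38242
p₀ = P(outcome | unexposed) = 425/3247 = 0.13089
Under exogeneity and monotonicity, PN = (p₁ − p₀)/p₁.
PN = (0.38242 − 0.13089) / 0.38242 ≈ 0.6577

PN ≈ 0.658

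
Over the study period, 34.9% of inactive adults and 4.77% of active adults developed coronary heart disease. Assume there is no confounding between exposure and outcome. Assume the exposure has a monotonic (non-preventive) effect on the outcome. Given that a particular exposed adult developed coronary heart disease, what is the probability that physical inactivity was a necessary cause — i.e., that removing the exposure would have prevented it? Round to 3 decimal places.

p₁ = 0.349, p₀ = 0.0477.
Under exogeneity and monotonicity, PN = (p₁ − p₀) / p₁.
PN = (0.349 − 0.0477) / 0.349 = 0.3013 / 0.349 ≈ 0.8633

PN ≈ 0.863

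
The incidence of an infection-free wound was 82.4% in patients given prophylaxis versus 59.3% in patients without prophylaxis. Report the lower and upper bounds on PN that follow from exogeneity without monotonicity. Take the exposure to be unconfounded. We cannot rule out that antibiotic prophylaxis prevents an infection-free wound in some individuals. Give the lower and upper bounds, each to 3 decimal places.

p₁ = 0.824, p₀ = 0.593.
Under exogeneity alone the bounds on PN are max{0,(p₁−p₀)/p₁} ≤ PN ≤ min{1,(1−p₀)/p₁}.
  lower = (p₁ − p₀)/p₁ = 0.231 / 0.824 ≈ 0.2803
  upper = min{1, (1 − p₀)/p₁} = 0.407 / 0.824 ≈ 0.4939

0.280 ≤ PN ≤ 0.494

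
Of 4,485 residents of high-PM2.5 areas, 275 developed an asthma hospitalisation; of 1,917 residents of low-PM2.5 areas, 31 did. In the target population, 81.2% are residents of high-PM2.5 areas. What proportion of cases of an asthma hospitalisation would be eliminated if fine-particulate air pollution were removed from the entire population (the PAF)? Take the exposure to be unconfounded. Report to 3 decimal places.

PAF ≈ 0.694

p₁ = P(outcome | exposed) = 275/4485 = 0.061315
p₀ = P(outcome | unexposed) = 31/1917 = 0.016171
Overall risk P(Y=1) = π·p₁ + (1−π)·p₀ = 0.812×0.061315 + 0.188×0.016171 = 0.052828.
Under exogeneity, PAF = [P(Y=1) − p₀] / P(Y=1).
PAF = (0.052828 − 0.016171) / 0.052828 ≈ 0.6939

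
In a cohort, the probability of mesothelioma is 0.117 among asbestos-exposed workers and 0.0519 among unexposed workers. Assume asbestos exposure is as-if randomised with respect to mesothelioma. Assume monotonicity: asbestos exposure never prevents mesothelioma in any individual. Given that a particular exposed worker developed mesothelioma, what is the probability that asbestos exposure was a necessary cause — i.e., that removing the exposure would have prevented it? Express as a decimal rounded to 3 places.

Let p₁ = 0.117, p₀ = 0.0519.
Under exogeneity and monotonicity, PN = (p₁ − p₀) / p₁.
PN = (0.117 − 0.0519) / 0.117 = 0.0651 / 0.117 ≈ 0.5564

PN ≈ 0.556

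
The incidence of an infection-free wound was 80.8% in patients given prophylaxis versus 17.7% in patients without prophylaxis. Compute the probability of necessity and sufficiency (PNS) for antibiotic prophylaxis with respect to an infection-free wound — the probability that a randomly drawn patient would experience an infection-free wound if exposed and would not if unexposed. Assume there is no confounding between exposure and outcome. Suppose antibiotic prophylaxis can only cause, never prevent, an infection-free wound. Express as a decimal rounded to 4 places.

PNS ≈ 0.6310

p₁ = 0.808, p₀ = 0.177.
Under exogeneity and monotonicity, PNS = p₁ − p₀.
PNS = 0.808 − 0.177 = 0.631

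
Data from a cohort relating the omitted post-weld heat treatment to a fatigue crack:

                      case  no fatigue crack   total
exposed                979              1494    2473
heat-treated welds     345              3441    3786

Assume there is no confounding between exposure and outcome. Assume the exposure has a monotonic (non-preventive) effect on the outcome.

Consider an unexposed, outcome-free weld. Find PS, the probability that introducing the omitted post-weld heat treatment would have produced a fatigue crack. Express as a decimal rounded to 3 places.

PS ≈ 0.335

p₁ = P(outcome | exposed) = 979/2473 = 0.39588
p₀ = P(outcome | unexposed) = 345/3786 = 0.091125
Under exogeneity and monotonicity, PS = (p₁ − p₀)/(1 − p₀).
PS = (0.39588 − 0.091125) / 0.90887 ≈ 0.3353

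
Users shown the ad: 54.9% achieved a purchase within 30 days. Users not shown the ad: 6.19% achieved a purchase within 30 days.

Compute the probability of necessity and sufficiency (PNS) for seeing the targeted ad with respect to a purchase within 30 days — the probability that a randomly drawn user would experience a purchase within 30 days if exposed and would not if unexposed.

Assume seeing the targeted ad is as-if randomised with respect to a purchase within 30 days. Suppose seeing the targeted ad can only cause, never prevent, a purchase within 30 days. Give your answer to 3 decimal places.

p₁ = 0.549, p₀ = 0.0619.
Under exogeneity and monotonicity, PNS = p₁ − p₀.
PNS = 0.549 − 0.0619 = 0.4871

PNS ≈ 0.487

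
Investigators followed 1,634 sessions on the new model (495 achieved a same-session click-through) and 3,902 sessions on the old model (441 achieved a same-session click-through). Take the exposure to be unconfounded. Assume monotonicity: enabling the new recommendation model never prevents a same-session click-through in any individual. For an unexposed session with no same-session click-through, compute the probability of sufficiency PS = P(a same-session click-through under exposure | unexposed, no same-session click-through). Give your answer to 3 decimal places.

PS ≈ 0.214

p₁ = P(outcome | exposed) = 495/1634 = 0.30294
p₀ = P(outcome | unexposed) = 441/3902 = 0.11302
Under exogeneity and monotonicity, PS = (p₁ − p₀) / (1 − p₀).
PS = (0.30294 − 0.11302) / (1 − 0.11302) = 0.18992 / 0.88698 ≈ 0.2141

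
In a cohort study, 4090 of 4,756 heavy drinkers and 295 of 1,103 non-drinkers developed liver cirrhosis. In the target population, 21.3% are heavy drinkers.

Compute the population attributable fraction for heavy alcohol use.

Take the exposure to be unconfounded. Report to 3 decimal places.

PAF ≈ 0.321

p₁ = P(outcome | exposed) = 4090/4756 = 0.85997
p₀ = P(outcome | unexposed) = 295/1103 = 0.26745
Overall risk P(Y=1) = π·p₁ + (1−π)·p₀ = 0.213×0.85997 + 0.787×0.26745 = 0.39366.
Under exogeneity, PAF = [P(Y=1) − p₀] / P(Y=1).
PAF = (0.39366 − 0.26745) / 0.39366 ≈ 0.3206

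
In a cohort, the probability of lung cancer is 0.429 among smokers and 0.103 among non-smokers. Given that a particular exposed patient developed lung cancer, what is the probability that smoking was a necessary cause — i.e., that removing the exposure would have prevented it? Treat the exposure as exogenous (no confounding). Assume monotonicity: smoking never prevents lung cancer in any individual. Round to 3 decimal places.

Let p₁ = 0.429, p₀ = 0.103.
Under exogeneity and monotonicity, PN = (p₁ − p₀) / p₁.
PN = (0.429 − 0.103) / 0.429 = 0.326 / 0.429 ≈ 0.7599

PN ≈ 0.760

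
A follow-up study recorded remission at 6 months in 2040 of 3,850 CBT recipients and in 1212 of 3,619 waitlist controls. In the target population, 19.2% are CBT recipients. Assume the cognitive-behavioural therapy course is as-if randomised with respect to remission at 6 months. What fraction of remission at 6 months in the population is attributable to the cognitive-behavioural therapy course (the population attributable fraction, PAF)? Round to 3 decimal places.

PAF ≈ 0.101

p₁ = P(outcome | exposed) = 2040/3850 = 0.52987
p₀ = P(outcome | unexposed) = 1212/3619 = 0.3349
Overall risk P(Y=1) = π·p₁ + (1−π)·p₀ = 0.192×0.52987 + 0.808×0.3349 = 0.37233.
Under exogeneity, PAF = [P(Y=1) − p₀] / P(Y=1).
PAF = (0.37233 − 0.3349) / 0.37233 ≈ 0.1005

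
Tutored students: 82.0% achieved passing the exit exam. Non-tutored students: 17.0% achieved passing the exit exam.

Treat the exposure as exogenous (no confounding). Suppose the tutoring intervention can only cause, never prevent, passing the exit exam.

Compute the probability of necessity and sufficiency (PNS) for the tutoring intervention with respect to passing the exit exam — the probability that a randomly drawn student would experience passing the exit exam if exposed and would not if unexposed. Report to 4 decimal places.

PNS ≈ 0.6500

p₁ = 0.82, p₀ = 0.17.
Under exogeneity and monotonicity, PNS = p₁ − p₀.
PNS = 0.82 − 0.17 = 0.65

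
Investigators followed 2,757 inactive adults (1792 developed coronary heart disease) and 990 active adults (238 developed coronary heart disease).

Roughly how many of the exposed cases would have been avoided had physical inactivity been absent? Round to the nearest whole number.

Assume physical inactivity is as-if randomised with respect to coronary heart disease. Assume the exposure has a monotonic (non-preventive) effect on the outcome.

about 1129 cases

p₁ = P(outcome | exposed) = 1792/2757 = 0.64998
p₀ = P(outcome | unexposed) = 238/990 = 0.2404
PN = (p₁ − p₀)/p₁ = (0.64998 − 0.2404) / 0.64998 ≈ 0.63014.
Attributable cases ≈ PN × (exposed cases) = 0.63014 × 1792 ≈ 1129.21.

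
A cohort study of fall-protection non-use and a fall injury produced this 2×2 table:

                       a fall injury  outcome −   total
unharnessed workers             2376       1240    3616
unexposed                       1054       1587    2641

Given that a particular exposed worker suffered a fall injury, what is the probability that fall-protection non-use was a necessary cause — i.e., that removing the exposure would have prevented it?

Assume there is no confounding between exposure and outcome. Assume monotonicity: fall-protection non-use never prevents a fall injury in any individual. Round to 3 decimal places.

p₁ = P(outcome | exposed) = 2376/3616 = 0.65708
p₀ = P(outcome | unexposed) = 1054/2641 = 0.39909
Under exogeneity and monotonicity, PN = (p₁ − p₀) / p₁.
PN = (0.65708 − 0.39909) / 0.65708 = 0.25799 / 0.65708 ≈ 0.3926

PN ≈ 0.393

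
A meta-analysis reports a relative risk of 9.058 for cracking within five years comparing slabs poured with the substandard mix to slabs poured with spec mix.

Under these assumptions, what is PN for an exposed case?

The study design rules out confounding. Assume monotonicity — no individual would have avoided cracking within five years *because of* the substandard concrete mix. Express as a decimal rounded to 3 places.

Under exogeneity and monotonicity, PN = (RR − 1) / RR = 1 − 1/RR.
PN = (9.058 − 1) / 9.058 = 8.058 / 9.058 ≈ 0.8896

PN ≈ 0.890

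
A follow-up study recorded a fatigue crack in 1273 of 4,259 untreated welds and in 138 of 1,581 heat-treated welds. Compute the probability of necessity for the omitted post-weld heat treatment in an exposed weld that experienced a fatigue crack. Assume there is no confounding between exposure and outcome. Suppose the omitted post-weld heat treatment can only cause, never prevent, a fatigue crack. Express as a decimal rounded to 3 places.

PN ≈ 0.708

p₁ = P(outcome | exposed) = 1273/4259 = 0.2989
p₀ = P(outcome | unexposed) = 138/1581 = 0.087287
Under exogeneity and monotonicity, PN = (p₁ − p₀) / p₁.
PN = (0.2989 − 0.087287) / 0.2989 = 0.21161 / 0.2989 ≈ 0.7080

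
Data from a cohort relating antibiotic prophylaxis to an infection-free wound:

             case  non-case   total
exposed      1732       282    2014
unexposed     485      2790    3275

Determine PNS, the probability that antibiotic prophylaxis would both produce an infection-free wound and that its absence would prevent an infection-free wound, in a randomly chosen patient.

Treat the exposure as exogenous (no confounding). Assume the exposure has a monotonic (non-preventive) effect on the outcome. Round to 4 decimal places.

p₁ = P(outcome | exposed) = 1732/2014 = 0.85998
p₀ = P(outcome | unexposed) = 485/3275 = 0.14809
Under exogeneity and monotonicity, PNS = p₁ − p₀.
PNS = 0.85998 − 0.14809 = 0.71189

PNS ≈ 0.7119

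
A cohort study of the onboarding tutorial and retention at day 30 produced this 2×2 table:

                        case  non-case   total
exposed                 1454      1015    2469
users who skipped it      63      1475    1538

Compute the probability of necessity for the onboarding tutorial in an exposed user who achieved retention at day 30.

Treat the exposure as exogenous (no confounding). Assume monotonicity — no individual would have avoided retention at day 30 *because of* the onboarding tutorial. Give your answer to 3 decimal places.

p₁ = P(outcome | exposed) = 1454/2469 = 0.5889
p₀ = P(outcome | unexposed) = 63/1538 = 0.040962
Under exogeneity and monotonicity, PN = (p₁ − p₀)/p₁.
PN = (0.5889 − 0.040962) / 0.5889 ≈ 0.9304

PN ≈ 0.930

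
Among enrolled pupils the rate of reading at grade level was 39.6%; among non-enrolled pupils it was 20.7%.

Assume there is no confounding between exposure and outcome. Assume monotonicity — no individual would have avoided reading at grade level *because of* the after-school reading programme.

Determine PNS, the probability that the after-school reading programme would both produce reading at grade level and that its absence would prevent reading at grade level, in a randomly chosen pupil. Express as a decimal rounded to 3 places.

PNS ≈ 0.189

p₁ = 0.396, p₀ = 0.207.
Under exogeneity and monotonicity, PNS = p₁ − p₀.
PNS = 0.396 − 0.207 = 0.189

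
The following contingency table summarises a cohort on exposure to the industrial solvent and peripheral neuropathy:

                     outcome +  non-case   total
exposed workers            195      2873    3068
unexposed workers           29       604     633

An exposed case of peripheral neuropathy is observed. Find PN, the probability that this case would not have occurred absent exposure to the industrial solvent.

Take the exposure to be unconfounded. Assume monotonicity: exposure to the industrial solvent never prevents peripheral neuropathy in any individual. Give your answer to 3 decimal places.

p₁ = P(outcome | exposed) = 195/3068 = 0.063559
p₀ = P(outcome | unexposed) = 29/633 = 0.045814
Under exogeneity and monotonicity, PN = (p₁ − p₀)/p₁.
PN = (0.063559 − 0.045814) / 0.063559 ≈ 0.2792

PN ≈ 0.279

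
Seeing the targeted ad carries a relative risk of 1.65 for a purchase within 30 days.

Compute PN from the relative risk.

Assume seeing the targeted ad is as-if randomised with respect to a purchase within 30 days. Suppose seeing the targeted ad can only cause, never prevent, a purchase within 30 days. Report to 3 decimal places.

PN ≈ 0.394

Under exogeneity and monotonicity, PN = (RR − 1) / RR = 1 − 1/RR.
PN = (1.65 − 1) / 1.65 = 0.65 / 1.65 ≈ 0.3939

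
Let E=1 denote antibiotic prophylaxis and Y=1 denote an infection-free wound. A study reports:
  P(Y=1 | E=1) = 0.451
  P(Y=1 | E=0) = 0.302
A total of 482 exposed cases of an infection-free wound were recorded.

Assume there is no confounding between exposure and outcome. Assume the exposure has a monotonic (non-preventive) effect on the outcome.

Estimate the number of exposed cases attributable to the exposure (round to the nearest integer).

about 159 cases

Let p₁ = 0.451, p₀ = 0.302.
PN = (p₁ − p₀)/p₁ = (0.451 − 0.302) / 0.451 ≈ 0.33038.
Attributable cases ≈ PN × (exposed cases) = 0.33038 × 482 ≈ 159.24.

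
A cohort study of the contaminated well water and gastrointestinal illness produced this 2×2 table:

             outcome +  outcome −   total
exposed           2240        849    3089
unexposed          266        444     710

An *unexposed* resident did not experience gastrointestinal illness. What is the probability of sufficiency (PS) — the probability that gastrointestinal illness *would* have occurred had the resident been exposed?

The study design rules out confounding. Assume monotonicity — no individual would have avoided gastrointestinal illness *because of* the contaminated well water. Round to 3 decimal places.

p₁ = P(outcome | exposed) = 2240/3089 = 0.72515
p₀ = P(outcome | unexposed) = 266/710 = 0.37465
Under exogeneity and monotonicity, PS = (p₁ − p₀) / (1 − p₀).
PS = (0.72515 − 0.37465) / (1 − 0.37465) = 0.35051 / 0.62535 ≈ 0.5605

PS ≈ 0.560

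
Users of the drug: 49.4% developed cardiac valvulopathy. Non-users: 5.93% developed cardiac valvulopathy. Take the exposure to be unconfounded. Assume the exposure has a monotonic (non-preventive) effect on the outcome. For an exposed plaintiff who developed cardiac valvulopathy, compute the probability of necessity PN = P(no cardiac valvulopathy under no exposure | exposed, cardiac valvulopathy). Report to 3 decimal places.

PN ≈ 0.880

p₁ = 0.494, p₀ = 0.0593.
Under exogeneity and monotonicity, PN = (p₁ − p₀) / p₁.
PN = (0.494 − 0.0593) / 0.494 = 0.4347 / 0.494 ≈ 0.8800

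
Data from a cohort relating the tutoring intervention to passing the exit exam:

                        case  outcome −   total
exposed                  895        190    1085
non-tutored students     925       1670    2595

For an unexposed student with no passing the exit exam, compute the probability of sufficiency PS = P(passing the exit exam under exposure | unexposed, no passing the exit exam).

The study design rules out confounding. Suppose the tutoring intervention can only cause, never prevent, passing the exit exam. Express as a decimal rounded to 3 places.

PS ≈ 0.728

p₁ = P(outcome | exposed) = 895/1085 = 0.82488
p₀ = P(outcome | unexposed) = 925/2595 = 0.35645
Under exogeneity and monotonicity, PS = (p₁ − p₀)/(1 − p₀).
PS = (0.82488 − 0.35645) / 0.64355 ≈ 0.7279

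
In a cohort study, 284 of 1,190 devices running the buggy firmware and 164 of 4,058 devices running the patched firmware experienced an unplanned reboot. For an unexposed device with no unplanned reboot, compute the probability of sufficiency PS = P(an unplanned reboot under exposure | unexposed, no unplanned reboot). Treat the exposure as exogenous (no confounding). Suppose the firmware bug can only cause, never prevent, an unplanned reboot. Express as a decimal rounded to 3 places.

p₁ = P(outcome | exposed) = 284/1190 = 0.23866
p₀ = P(outcome | unexposed) = 164/4058 = 0.040414
Under exogeneity and monotonicity, PS = (p₁ − p₀) / (1 − p₀).
PS = (0.23866 − 0.040414) / (1 − 0.040414) = 0.19824 / 0.95959 ≈ 0.2066

PS ≈ 0.207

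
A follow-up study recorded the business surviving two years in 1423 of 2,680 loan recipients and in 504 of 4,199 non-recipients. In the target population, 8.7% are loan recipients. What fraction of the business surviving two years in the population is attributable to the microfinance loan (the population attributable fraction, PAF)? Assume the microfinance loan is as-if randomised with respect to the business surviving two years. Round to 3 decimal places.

p₁ = P(outcome | exposed) = 1423/2680 = 0.53097
p₀ = P(outcome | unexposed) = 504/4199 = 0.12003
Overall risk P(Y=1) = π·p₁ + (1−π)·p₀ = 0.087×0.53097 + 0.913×0.12003 = 0.15578.
Under exogeneity, PAF = [P(Y=1) − p₀] / P(Y=1).
PAF = (0.15578 − 0.12003) / 0.15578 ≈ 0.2295

PAF ≈ 0.230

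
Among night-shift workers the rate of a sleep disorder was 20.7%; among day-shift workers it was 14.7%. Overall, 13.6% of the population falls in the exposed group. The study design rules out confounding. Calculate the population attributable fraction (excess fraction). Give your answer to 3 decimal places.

p₁ = 0.207, p₀ = 0.147.
Overall risk P(Y=1) = π·p₁ + (1−π)·p₀ = 0.136×0.207 + 0.864×0.147 = 0.15516.
Under exogeneity, PAF = [P(Y=1) − p₀] / P(Y=1).
PAF = (0.15516 − 0.147) / 0.15516 ≈ 0.0526

PAF ≈ 0.053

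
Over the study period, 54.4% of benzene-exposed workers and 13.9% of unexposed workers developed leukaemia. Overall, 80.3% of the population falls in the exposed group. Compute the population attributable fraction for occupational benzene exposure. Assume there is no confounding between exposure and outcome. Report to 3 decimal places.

p₁ = 0.544, p₀ = 0.139.
Overall risk P(Y=1) = π·p₁ + (1−π)·p₀ = 0.803×0.544 + 0.197×0.139 = 0.46421.
Under exogeneity, PAF = [P(Y=1) − p₀] / P(Y=1).
PAF = (0.46421 − 0.139) / 0.46421 ≈ 0.7006

PAF ≈ 0.701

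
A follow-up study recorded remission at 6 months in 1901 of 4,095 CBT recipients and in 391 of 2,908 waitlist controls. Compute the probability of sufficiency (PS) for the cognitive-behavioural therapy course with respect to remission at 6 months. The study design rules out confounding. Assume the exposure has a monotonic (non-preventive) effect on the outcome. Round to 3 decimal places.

PS ≈ 0.381

p₁ = P(outcome | exposed) = 1901/4095 = 0.46422
p₀ = P(outcome | unexposed) = 391/2908 = 0.13446
Under exogeneity and monotonicity, PS = (p₁ − p₀) / (1 − p₀).
PS = (0.46422 − 0.13446) / (1 − 0.13446) = 0.32977 / 0.86554 ≈ 0.3810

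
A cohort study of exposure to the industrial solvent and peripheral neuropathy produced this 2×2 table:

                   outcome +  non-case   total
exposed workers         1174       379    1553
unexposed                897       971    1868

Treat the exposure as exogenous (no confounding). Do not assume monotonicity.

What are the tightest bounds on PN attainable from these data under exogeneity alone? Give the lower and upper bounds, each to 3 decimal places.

0.365 ≤ PN ≤ 0.688

p₁ = P(outcome | exposed) = 1174/1553 = 0.75596
p₀ = P(outcome | unexposed) = 897/1868 = 0.48019
Under exogeneity alone the bounds on PN are max{0,(p₁−p₀)/p₁} ≤ PN ≤ min{1,(1−p₀)/p₁}.
  lower = (p₁ − p₀)/p₁ = 0.27576 / 0.75596 ≈ 0.3648
  upper = min{1, (1 − p₀)/p₁} = 0.51981 / 0.75596 ≈ 0.6876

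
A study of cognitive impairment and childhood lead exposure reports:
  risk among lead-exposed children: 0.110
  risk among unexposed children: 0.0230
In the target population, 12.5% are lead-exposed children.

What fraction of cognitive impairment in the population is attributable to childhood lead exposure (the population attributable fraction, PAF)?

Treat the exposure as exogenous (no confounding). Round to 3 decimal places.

Let p₁ = 0.11, p₀ = 0.023.
Overall risk P(Y=1) = π·p₁ + (1−π)·p₀ = 0.125×0.11 + 0.875×0.023 = 0.033875.
Under exogeneity, PAF = [P(Y=1) − p₀] / P(Y=1).
PAF = (0.033875 − 0.023) / 0.033875 ≈ 0.3210

PAF ≈ 0.321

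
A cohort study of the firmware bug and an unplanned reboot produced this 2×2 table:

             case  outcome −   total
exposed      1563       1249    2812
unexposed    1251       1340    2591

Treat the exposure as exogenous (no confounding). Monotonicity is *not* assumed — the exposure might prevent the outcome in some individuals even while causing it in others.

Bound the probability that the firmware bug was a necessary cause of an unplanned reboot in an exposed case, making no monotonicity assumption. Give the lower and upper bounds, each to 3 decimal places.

p₁ = P(outcome | exposed) = 1563/2812 = 0.55583
p₀ = P(outcome | unexposed) = 1251/2591 = 0.48283
Under exogeneity alone the bounds on PN are max{0,(p₁−p₀)/p₁} ≤ PN ≤ min{1,(1−p₀)/p₁}.
  lower = (p₁ − p₀)/p₁ = 0.073007 / 0.55583 ≈ 0.1313
  upper = min{1, (1 − p₀)/p₁} = 0.51717 / 0.55583 ≈ 0.9305

0.131 ≤ PN ≤ 0.930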